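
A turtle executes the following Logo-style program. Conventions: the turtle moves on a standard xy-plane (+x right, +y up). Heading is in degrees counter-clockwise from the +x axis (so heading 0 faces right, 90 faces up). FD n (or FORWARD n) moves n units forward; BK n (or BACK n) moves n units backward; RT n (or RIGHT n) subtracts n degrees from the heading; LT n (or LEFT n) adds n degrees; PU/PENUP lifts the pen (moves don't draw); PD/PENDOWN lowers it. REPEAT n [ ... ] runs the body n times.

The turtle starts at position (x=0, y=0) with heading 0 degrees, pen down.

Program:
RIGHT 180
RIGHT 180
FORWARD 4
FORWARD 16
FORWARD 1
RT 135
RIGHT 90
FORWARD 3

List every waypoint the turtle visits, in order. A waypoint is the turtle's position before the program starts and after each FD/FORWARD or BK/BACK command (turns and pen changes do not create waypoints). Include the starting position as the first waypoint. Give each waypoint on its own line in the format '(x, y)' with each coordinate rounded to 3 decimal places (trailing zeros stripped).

Executing turtle program step by step:
Start: pos=(0,0), heading=0, pen down
RT 180: heading 0 -> 180
RT 180: heading 180 -> 0
FD 4: (0,0) -> (4,0) [heading=0, draw]
FD 16: (4,0) -> (20,0) [heading=0, draw]
FD 1: (20,0) -> (21,0) [heading=0, draw]
RT 135: heading 0 -> 225
RT 90: heading 225 -> 135
FD 3: (21,0) -> (18.879,2.121) [heading=135, draw]
Final: pos=(18.879,2.121), heading=135, 4 segment(s) drawn
Waypoints (5 total):
(0, 0)
(4, 0)
(20, 0)
(21, 0)
(18.879, 2.121)

Answer: (0, 0)
(4, 0)
(20, 0)
(21, 0)
(18.879, 2.121)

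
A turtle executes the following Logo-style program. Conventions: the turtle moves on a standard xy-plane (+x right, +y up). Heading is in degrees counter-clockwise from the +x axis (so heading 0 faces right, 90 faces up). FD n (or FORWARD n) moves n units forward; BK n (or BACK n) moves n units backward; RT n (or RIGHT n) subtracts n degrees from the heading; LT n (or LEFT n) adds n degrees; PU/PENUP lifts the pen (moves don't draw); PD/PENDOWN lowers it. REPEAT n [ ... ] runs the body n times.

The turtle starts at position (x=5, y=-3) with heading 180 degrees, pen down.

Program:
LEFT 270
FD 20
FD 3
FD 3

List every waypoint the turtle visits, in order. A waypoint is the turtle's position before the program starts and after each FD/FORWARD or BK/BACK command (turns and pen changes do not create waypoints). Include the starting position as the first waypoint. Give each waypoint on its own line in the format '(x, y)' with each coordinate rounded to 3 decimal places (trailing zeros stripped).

Answer: (5, -3)
(5, 17)
(5, 20)
(5, 23)

Derivation:
Executing turtle program step by step:
Start: pos=(5,-3), heading=180, pen down
LT 270: heading 180 -> 90
FD 20: (5,-3) -> (5,17) [heading=90, draw]
FD 3: (5,17) -> (5,20) [heading=90, draw]
FD 3: (5,20) -> (5,23) [heading=90, draw]
Final: pos=(5,23), heading=90, 3 segment(s) drawn
Waypoints (4 total):
(5, -3)
(5, 17)
(5, 20)
(5, 23)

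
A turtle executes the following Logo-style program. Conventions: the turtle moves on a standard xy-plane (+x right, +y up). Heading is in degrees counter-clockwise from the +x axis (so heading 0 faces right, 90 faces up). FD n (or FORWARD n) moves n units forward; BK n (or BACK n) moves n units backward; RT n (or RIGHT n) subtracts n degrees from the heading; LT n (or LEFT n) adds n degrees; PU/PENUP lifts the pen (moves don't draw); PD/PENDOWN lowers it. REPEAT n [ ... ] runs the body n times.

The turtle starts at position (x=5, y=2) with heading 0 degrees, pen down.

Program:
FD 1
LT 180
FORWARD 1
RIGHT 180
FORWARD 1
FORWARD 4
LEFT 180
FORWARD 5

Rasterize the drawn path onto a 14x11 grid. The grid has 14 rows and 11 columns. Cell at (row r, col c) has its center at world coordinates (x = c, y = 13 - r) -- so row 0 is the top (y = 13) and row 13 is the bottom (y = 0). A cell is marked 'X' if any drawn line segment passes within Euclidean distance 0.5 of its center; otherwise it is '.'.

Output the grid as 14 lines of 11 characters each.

Answer: ...........
...........
...........
...........
...........
...........
...........
...........
...........
...........
...........
.....XXXXXX
...........
...........

Derivation:
Segment 0: (5,2) -> (6,2)
Segment 1: (6,2) -> (5,2)
Segment 2: (5,2) -> (6,2)
Segment 3: (6,2) -> (10,2)
Segment 4: (10,2) -> (5,2)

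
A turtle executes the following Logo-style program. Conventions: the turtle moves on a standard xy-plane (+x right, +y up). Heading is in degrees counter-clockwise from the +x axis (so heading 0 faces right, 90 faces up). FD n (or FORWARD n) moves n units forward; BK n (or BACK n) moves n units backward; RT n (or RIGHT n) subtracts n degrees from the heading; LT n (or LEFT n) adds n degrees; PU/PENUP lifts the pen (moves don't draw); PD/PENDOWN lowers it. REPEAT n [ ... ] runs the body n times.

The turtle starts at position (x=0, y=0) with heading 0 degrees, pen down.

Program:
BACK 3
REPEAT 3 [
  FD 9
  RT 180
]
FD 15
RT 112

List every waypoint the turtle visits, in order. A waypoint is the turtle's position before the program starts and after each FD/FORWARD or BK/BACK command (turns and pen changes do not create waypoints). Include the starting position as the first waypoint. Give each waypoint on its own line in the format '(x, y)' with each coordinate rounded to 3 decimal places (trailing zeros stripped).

Answer: (0, 0)
(-3, 0)
(6, 0)
(-3, 0)
(6, 0)
(-9, 0)

Derivation:
Executing turtle program step by step:
Start: pos=(0,0), heading=0, pen down
BK 3: (0,0) -> (-3,0) [heading=0, draw]
REPEAT 3 [
  -- iteration 1/3 --
  FD 9: (-3,0) -> (6,0) [heading=0, draw]
  RT 180: heading 0 -> 180
  -- iteration 2/3 --
  FD 9: (6,0) -> (-3,0) [heading=180, draw]
  RT 180: heading 180 -> 0
  -- iteration 3/3 --
  FD 9: (-3,0) -> (6,0) [heading=0, draw]
  RT 180: heading 0 -> 180
]
FD 15: (6,0) -> (-9,0) [heading=180, draw]
RT 112: heading 180 -> 68
Final: pos=(-9,0), heading=68, 5 segment(s) drawn
Waypoints (6 total):
(0, 0)
(-3, 0)
(6, 0)
(-3, 0)
(6, 0)
(-9, 0)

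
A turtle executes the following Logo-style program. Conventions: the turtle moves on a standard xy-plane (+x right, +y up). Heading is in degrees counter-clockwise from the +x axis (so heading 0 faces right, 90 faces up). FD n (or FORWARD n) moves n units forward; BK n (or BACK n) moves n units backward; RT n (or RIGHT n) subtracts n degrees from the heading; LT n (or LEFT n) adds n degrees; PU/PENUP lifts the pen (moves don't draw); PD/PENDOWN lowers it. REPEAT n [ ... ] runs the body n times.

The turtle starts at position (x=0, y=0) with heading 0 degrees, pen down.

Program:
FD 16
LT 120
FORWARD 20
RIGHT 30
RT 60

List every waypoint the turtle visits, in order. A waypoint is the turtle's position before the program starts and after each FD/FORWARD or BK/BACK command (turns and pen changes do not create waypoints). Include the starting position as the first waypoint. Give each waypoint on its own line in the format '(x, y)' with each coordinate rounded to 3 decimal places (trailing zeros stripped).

Answer: (0, 0)
(16, 0)
(6, 17.321)

Derivation:
Executing turtle program step by step:
Start: pos=(0,0), heading=0, pen down
FD 16: (0,0) -> (16,0) [heading=0, draw]
LT 120: heading 0 -> 120
FD 20: (16,0) -> (6,17.321) [heading=120, draw]
RT 30: heading 120 -> 90
RT 60: heading 90 -> 30
Final: pos=(6,17.321), heading=30, 2 segment(s) drawn
Waypoints (3 total):
(0, 0)
(16, 0)
(6, 17.321)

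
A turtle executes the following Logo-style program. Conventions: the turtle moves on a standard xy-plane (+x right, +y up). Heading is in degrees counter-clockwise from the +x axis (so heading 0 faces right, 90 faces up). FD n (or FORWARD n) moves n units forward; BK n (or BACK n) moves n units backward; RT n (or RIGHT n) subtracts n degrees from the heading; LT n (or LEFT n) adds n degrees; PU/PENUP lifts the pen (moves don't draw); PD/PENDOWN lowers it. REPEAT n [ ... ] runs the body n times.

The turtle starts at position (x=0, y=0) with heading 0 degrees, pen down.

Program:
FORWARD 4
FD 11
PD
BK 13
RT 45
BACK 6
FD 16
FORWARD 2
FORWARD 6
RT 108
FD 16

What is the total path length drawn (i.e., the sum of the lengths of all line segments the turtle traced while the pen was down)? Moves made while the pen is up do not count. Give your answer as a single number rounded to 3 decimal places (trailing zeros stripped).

Answer: 74

Derivation:
Executing turtle program step by step:
Start: pos=(0,0), heading=0, pen down
FD 4: (0,0) -> (4,0) [heading=0, draw]
FD 11: (4,0) -> (15,0) [heading=0, draw]
PD: pen down
BK 13: (15,0) -> (2,0) [heading=0, draw]
RT 45: heading 0 -> 315
BK 6: (2,0) -> (-2.243,4.243) [heading=315, draw]
FD 16: (-2.243,4.243) -> (9.071,-7.071) [heading=315, draw]
FD 2: (9.071,-7.071) -> (10.485,-8.485) [heading=315, draw]
FD 6: (10.485,-8.485) -> (14.728,-12.728) [heading=315, draw]
RT 108: heading 315 -> 207
FD 16: (14.728,-12.728) -> (0.472,-19.992) [heading=207, draw]
Final: pos=(0.472,-19.992), heading=207, 8 segment(s) drawn

Segment lengths:
  seg 1: (0,0) -> (4,0), length = 4
  seg 2: (4,0) -> (15,0), length = 11
  seg 3: (15,0) -> (2,0), length = 13
  seg 4: (2,0) -> (-2.243,4.243), length = 6
  seg 5: (-2.243,4.243) -> (9.071,-7.071), length = 16
  seg 6: (9.071,-7.071) -> (10.485,-8.485), length = 2
  seg 7: (10.485,-8.485) -> (14.728,-12.728), length = 6
  seg 8: (14.728,-12.728) -> (0.472,-19.992), length = 16
Total = 74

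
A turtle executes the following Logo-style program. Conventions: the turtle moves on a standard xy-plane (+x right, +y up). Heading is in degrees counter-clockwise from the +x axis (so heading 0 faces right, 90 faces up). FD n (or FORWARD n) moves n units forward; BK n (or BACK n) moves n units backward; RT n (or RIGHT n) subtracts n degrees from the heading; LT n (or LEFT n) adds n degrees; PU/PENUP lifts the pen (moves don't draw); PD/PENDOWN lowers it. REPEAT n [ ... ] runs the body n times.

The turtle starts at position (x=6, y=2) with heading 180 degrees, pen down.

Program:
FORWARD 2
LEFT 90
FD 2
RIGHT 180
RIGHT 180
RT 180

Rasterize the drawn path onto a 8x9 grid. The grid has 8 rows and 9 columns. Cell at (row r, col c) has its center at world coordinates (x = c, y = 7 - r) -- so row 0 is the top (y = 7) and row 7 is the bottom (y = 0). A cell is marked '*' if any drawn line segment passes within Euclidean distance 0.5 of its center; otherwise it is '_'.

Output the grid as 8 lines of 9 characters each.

Segment 0: (6,2) -> (4,2)
Segment 1: (4,2) -> (4,0)

Answer: _________
_________
_________
_________
_________
____***__
____*____
____*____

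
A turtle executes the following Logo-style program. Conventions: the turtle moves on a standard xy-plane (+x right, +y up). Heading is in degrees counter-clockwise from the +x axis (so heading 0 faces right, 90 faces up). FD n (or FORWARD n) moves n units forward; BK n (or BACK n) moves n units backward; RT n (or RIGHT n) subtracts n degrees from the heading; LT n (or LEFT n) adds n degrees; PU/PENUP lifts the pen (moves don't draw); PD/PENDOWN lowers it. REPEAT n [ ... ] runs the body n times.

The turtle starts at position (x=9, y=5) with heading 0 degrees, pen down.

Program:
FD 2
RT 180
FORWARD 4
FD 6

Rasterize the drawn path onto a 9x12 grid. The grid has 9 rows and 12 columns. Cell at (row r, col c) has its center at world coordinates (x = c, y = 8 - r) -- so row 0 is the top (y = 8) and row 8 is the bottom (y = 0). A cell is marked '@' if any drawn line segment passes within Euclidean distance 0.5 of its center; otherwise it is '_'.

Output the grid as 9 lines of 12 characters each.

Answer: ____________
____________
____________
_@@@@@@@@@@@
____________
____________
____________
____________
____________

Derivation:
Segment 0: (9,5) -> (11,5)
Segment 1: (11,5) -> (7,5)
Segment 2: (7,5) -> (1,5)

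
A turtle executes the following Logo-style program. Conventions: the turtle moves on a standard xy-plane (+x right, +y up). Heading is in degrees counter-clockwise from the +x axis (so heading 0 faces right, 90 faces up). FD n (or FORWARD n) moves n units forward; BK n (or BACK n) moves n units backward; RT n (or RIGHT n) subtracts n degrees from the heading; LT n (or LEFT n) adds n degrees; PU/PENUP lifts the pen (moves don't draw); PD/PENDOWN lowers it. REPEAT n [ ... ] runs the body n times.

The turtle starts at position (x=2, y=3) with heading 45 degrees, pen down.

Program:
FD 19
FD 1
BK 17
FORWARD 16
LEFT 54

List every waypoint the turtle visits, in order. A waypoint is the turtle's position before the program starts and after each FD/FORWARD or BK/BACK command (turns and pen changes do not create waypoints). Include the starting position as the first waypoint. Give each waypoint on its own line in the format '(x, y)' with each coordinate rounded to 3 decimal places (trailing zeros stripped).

Answer: (2, 3)
(15.435, 16.435)
(16.142, 17.142)
(4.121, 5.121)
(15.435, 16.435)

Derivation:
Executing turtle program step by step:
Start: pos=(2,3), heading=45, pen down
FD 19: (2,3) -> (15.435,16.435) [heading=45, draw]
FD 1: (15.435,16.435) -> (16.142,17.142) [heading=45, draw]
BK 17: (16.142,17.142) -> (4.121,5.121) [heading=45, draw]
FD 16: (4.121,5.121) -> (15.435,16.435) [heading=45, draw]
LT 54: heading 45 -> 99
Final: pos=(15.435,16.435), heading=99, 4 segment(s) drawn
Waypoints (5 total):
(2, 3)
(15.435, 16.435)
(16.142, 17.142)
(4.121, 5.121)
(15.435, 16.435)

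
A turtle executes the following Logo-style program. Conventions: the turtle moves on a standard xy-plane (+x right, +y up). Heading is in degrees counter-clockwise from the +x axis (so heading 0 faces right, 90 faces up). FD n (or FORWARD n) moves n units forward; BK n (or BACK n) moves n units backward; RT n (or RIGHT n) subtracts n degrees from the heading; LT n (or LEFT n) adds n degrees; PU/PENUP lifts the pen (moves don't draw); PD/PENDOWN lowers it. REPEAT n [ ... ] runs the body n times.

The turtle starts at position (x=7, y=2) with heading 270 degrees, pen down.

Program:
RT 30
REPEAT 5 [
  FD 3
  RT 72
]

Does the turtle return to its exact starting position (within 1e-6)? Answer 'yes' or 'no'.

Executing turtle program step by step:
Start: pos=(7,2), heading=270, pen down
RT 30: heading 270 -> 240
REPEAT 5 [
  -- iteration 1/5 --
  FD 3: (7,2) -> (5.5,-0.598) [heading=240, draw]
  RT 72: heading 240 -> 168
  -- iteration 2/5 --
  FD 3: (5.5,-0.598) -> (2.566,0.026) [heading=168, draw]
  RT 72: heading 168 -> 96
  -- iteration 3/5 --
  FD 3: (2.566,0.026) -> (2.252,3.009) [heading=96, draw]
  RT 72: heading 96 -> 24
  -- iteration 4/5 --
  FD 3: (2.252,3.009) -> (4.993,4.229) [heading=24, draw]
  RT 72: heading 24 -> 312
  -- iteration 5/5 --
  FD 3: (4.993,4.229) -> (7,2) [heading=312, draw]
  RT 72: heading 312 -> 240
]
Final: pos=(7,2), heading=240, 5 segment(s) drawn

Start position: (7, 2)
Final position: (7, 2)
Distance = 0; < 1e-6 -> CLOSED

Answer: yes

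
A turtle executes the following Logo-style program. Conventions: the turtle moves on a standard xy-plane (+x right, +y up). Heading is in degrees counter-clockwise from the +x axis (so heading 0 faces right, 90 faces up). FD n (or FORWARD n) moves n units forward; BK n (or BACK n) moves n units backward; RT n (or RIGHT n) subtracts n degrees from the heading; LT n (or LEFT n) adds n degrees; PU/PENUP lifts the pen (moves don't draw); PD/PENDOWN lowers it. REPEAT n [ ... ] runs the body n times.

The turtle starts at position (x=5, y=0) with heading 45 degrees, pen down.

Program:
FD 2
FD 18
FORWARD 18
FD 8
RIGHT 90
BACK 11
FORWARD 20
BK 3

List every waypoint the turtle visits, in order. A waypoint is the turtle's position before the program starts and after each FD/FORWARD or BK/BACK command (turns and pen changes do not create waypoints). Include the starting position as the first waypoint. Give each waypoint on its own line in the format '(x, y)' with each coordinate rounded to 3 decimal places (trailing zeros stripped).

Answer: (5, 0)
(6.414, 1.414)
(19.142, 14.142)
(31.87, 26.87)
(37.527, 32.527)
(29.749, 40.305)
(43.891, 26.163)
(41.77, 28.284)

Derivation:
Executing turtle program step by step:
Start: pos=(5,0), heading=45, pen down
FD 2: (5,0) -> (6.414,1.414) [heading=45, draw]
FD 18: (6.414,1.414) -> (19.142,14.142) [heading=45, draw]
FD 18: (19.142,14.142) -> (31.87,26.87) [heading=45, draw]
FD 8: (31.87,26.87) -> (37.527,32.527) [heading=45, draw]
RT 90: heading 45 -> 315
BK 11: (37.527,32.527) -> (29.749,40.305) [heading=315, draw]
FD 20: (29.749,40.305) -> (43.891,26.163) [heading=315, draw]
BK 3: (43.891,26.163) -> (41.77,28.284) [heading=315, draw]
Final: pos=(41.77,28.284), heading=315, 7 segment(s) drawn
Waypoints (8 total):
(5, 0)
(6.414, 1.414)
(19.142, 14.142)
(31.87, 26.87)
(37.527, 32.527)
(29.749, 40.305)
(43.891, 26.163)
(41.77, 28.284)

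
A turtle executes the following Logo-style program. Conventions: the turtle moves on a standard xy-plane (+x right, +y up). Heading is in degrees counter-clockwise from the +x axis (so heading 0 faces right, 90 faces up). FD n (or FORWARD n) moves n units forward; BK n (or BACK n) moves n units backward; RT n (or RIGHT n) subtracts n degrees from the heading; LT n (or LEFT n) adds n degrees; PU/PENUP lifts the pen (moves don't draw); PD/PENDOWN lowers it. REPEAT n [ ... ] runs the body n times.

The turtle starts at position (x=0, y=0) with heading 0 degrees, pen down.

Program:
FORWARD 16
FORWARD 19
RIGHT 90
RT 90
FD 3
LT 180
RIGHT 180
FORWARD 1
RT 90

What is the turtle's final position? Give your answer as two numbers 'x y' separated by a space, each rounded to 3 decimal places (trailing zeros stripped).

Executing turtle program step by step:
Start: pos=(0,0), heading=0, pen down
FD 16: (0,0) -> (16,0) [heading=0, draw]
FD 19: (16,0) -> (35,0) [heading=0, draw]
RT 90: heading 0 -> 270
RT 90: heading 270 -> 180
FD 3: (35,0) -> (32,0) [heading=180, draw]
LT 180: heading 180 -> 0
RT 180: heading 0 -> 180
FD 1: (32,0) -> (31,0) [heading=180, draw]
RT 90: heading 180 -> 90
Final: pos=(31,0), heading=90, 4 segment(s) drawn

Answer: 31 0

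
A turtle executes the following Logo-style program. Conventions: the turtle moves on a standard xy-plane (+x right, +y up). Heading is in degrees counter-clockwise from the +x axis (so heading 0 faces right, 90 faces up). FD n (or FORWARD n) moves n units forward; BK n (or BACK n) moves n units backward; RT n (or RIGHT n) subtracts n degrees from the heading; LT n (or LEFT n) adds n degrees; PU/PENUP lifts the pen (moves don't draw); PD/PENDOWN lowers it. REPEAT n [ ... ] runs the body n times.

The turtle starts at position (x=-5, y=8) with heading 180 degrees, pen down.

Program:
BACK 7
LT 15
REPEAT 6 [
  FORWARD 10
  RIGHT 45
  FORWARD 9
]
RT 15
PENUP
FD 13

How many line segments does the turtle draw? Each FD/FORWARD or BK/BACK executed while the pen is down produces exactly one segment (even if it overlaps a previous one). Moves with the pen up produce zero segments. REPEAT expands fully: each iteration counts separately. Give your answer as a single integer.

Answer: 13

Derivation:
Executing turtle program step by step:
Start: pos=(-5,8), heading=180, pen down
BK 7: (-5,8) -> (2,8) [heading=180, draw]
LT 15: heading 180 -> 195
REPEAT 6 [
  -- iteration 1/6 --
  FD 10: (2,8) -> (-7.659,5.412) [heading=195, draw]
  RT 45: heading 195 -> 150
  FD 9: (-7.659,5.412) -> (-15.453,9.912) [heading=150, draw]
  -- iteration 2/6 --
  FD 10: (-15.453,9.912) -> (-24.114,14.912) [heading=150, draw]
  RT 45: heading 150 -> 105
  FD 9: (-24.114,14.912) -> (-26.443,23.605) [heading=105, draw]
  -- iteration 3/6 --
  FD 10: (-26.443,23.605) -> (-29.031,33.264) [heading=105, draw]
  RT 45: heading 105 -> 60
  FD 9: (-29.031,33.264) -> (-24.531,41.059) [heading=60, draw]
  -- iteration 4/6 --
  FD 10: (-24.531,41.059) -> (-19.531,49.719) [heading=60, draw]
  RT 45: heading 60 -> 15
  FD 9: (-19.531,49.719) -> (-10.838,52.048) [heading=15, draw]
  -- iteration 5/6 --
  FD 10: (-10.838,52.048) -> (-1.179,54.636) [heading=15, draw]
  RT 45: heading 15 -> 330
  FD 9: (-1.179,54.636) -> (6.616,50.136) [heading=330, draw]
  -- iteration 6/6 --
  FD 10: (6.616,50.136) -> (15.276,45.136) [heading=330, draw]
  RT 45: heading 330 -> 285
  FD 9: (15.276,45.136) -> (17.605,36.443) [heading=285, draw]
]
RT 15: heading 285 -> 270
PU: pen up
FD 13: (17.605,36.443) -> (17.605,23.443) [heading=270, move]
Final: pos=(17.605,23.443), heading=270, 13 segment(s) drawn
Segments drawn: 13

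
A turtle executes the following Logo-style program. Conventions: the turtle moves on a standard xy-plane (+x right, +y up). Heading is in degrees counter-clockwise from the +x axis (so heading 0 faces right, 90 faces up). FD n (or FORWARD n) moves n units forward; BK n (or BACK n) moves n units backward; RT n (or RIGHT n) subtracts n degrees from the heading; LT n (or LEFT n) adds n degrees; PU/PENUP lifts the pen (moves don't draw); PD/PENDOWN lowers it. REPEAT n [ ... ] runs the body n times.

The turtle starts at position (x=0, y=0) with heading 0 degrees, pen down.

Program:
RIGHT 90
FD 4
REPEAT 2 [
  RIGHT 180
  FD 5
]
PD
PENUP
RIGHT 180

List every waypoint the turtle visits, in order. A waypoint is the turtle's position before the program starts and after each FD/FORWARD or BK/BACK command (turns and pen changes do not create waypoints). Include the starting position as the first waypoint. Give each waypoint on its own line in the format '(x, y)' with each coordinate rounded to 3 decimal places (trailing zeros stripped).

Answer: (0, 0)
(0, -4)
(0, 1)
(0, -4)

Derivation:
Executing turtle program step by step:
Start: pos=(0,0), heading=0, pen down
RT 90: heading 0 -> 270
FD 4: (0,0) -> (0,-4) [heading=270, draw]
REPEAT 2 [
  -- iteration 1/2 --
  RT 180: heading 270 -> 90
  FD 5: (0,-4) -> (0,1) [heading=90, draw]
  -- iteration 2/2 --
  RT 180: heading 90 -> 270
  FD 5: (0,1) -> (0,-4) [heading=270, draw]
]
PD: pen down
PU: pen up
RT 180: heading 270 -> 90
Final: pos=(0,-4), heading=90, 3 segment(s) drawn
Waypoints (4 total):
(0, 0)
(0, -4)
(0, 1)
(0, -4)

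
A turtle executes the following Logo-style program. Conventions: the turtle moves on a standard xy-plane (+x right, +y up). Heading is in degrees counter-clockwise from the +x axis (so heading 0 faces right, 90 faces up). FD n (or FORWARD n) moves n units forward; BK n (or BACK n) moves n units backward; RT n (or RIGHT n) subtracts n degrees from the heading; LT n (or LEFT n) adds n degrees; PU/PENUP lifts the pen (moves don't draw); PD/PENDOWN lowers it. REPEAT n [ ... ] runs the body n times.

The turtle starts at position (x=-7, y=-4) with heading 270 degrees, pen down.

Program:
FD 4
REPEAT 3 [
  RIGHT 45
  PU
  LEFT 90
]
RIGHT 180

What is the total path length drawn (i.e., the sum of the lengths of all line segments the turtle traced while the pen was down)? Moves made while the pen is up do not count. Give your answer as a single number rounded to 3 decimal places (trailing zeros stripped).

Answer: 4

Derivation:
Executing turtle program step by step:
Start: pos=(-7,-4), heading=270, pen down
FD 4: (-7,-4) -> (-7,-8) [heading=270, draw]
REPEAT 3 [
  -- iteration 1/3 --
  RT 45: heading 270 -> 225
  PU: pen up
  LT 90: heading 225 -> 315
  -- iteration 2/3 --
  RT 45: heading 315 -> 270
  PU: pen up
  LT 90: heading 270 -> 0
  -- iteration 3/3 --
  RT 45: heading 0 -> 315
  PU: pen up
  LT 90: heading 315 -> 45
]
RT 180: heading 45 -> 225
Final: pos=(-7,-8), heading=225, 1 segment(s) drawn

Segment lengths:
  seg 1: (-7,-4) -> (-7,-8), length = 4
Total = 4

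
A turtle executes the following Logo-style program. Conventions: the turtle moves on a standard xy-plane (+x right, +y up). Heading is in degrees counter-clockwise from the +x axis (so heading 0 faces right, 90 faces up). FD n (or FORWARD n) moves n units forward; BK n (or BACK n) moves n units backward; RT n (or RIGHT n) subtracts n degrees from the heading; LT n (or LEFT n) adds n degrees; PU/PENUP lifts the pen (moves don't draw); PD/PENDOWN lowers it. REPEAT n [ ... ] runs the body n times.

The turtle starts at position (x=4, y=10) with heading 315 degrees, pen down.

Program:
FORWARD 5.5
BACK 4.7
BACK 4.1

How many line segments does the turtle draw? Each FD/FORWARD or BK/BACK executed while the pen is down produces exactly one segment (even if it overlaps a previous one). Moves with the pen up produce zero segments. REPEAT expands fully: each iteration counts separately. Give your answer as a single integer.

Executing turtle program step by step:
Start: pos=(4,10), heading=315, pen down
FD 5.5: (4,10) -> (7.889,6.111) [heading=315, draw]
BK 4.7: (7.889,6.111) -> (4.566,9.434) [heading=315, draw]
BK 4.1: (4.566,9.434) -> (1.667,12.333) [heading=315, draw]
Final: pos=(1.667,12.333), heading=315, 3 segment(s) drawn
Segments drawn: 3

Answer: 3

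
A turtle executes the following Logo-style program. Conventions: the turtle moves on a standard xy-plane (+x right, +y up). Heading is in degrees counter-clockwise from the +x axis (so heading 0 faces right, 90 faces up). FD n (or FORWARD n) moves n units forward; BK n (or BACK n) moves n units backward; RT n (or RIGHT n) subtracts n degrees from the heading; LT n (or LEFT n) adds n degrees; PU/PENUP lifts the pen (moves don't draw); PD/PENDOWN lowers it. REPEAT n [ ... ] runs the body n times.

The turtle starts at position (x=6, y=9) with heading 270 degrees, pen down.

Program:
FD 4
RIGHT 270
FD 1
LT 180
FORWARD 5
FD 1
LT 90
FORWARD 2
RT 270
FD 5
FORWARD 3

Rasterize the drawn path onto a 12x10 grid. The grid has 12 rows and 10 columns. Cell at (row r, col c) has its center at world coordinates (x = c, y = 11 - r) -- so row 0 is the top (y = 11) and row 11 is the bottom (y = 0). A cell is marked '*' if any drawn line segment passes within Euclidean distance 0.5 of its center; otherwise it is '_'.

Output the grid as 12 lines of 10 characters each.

Answer: __________
__________
______*___
______*___
______*___
______*___
_*******__
_*________
_*********
__________
__________
__________

Derivation:
Segment 0: (6,9) -> (6,5)
Segment 1: (6,5) -> (7,5)
Segment 2: (7,5) -> (2,5)
Segment 3: (2,5) -> (1,5)
Segment 4: (1,5) -> (1,3)
Segment 5: (1,3) -> (6,3)
Segment 6: (6,3) -> (9,3)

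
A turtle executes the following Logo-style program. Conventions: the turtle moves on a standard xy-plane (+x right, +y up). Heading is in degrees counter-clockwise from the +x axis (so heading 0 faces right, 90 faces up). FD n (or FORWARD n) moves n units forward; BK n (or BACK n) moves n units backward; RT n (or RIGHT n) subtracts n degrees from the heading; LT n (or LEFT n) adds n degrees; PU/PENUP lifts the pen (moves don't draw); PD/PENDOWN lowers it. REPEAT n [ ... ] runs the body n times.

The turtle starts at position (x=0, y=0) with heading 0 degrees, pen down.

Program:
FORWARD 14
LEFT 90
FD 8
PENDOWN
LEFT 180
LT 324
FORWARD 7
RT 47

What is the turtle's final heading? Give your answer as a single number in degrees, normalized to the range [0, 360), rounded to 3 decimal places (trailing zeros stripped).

Executing turtle program step by step:
Start: pos=(0,0), heading=0, pen down
FD 14: (0,0) -> (14,0) [heading=0, draw]
LT 90: heading 0 -> 90
FD 8: (14,0) -> (14,8) [heading=90, draw]
PD: pen down
LT 180: heading 90 -> 270
LT 324: heading 270 -> 234
FD 7: (14,8) -> (9.886,2.337) [heading=234, draw]
RT 47: heading 234 -> 187
Final: pos=(9.886,2.337), heading=187, 3 segment(s) drawn

Answer: 187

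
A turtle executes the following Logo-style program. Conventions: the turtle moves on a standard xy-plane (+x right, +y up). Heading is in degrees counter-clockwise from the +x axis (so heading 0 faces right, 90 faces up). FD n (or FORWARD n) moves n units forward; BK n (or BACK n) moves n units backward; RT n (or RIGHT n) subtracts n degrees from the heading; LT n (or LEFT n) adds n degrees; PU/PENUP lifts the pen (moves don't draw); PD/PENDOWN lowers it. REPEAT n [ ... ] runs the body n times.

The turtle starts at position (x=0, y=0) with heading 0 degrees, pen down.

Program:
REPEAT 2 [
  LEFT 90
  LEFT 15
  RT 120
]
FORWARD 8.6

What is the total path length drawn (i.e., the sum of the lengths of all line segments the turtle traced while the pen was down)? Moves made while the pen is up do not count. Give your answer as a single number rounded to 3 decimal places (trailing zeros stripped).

Executing turtle program step by step:
Start: pos=(0,0), heading=0, pen down
REPEAT 2 [
  -- iteration 1/2 --
  LT 90: heading 0 -> 90
  LT 15: heading 90 -> 105
  RT 120: heading 105 -> 345
  -- iteration 2/2 --
  LT 90: heading 345 -> 75
  LT 15: heading 75 -> 90
  RT 120: heading 90 -> 330
]
FD 8.6: (0,0) -> (7.448,-4.3) [heading=330, draw]
Final: pos=(7.448,-4.3), heading=330, 1 segment(s) drawn

Segment lengths:
  seg 1: (0,0) -> (7.448,-4.3), length = 8.6
Total = 8.6

Answer: 8.6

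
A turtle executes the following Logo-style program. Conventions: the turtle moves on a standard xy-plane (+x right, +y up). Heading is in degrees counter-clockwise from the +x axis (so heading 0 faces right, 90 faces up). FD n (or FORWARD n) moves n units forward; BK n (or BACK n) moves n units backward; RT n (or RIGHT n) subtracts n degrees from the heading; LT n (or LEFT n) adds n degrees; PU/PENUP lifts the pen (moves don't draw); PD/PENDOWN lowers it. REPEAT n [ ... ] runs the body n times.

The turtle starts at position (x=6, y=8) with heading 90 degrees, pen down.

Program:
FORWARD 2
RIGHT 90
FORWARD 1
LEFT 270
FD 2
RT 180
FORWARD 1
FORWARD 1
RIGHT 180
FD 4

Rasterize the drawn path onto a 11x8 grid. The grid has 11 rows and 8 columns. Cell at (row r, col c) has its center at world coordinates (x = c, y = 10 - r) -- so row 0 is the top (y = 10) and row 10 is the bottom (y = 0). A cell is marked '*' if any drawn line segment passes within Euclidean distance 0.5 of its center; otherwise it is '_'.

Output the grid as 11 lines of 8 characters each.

Segment 0: (6,8) -> (6,10)
Segment 1: (6,10) -> (7,10)
Segment 2: (7,10) -> (7,8)
Segment 3: (7,8) -> (7,9)
Segment 4: (7,9) -> (7,10)
Segment 5: (7,10) -> (7,6)

Answer: ______**
______**
______**
_______*
_______*
________
________
________
________
________
________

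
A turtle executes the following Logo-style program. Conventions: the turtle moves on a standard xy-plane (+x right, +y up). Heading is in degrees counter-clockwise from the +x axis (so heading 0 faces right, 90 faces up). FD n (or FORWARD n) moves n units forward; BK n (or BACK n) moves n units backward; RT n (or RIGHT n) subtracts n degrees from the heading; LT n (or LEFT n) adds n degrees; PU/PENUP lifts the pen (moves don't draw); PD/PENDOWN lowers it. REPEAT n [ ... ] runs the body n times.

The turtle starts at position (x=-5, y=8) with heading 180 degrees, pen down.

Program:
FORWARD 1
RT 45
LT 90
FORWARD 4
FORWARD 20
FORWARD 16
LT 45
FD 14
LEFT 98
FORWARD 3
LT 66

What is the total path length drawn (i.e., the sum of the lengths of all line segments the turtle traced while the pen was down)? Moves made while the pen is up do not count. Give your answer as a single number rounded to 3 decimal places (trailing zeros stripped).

Executing turtle program step by step:
Start: pos=(-5,8), heading=180, pen down
FD 1: (-5,8) -> (-6,8) [heading=180, draw]
RT 45: heading 180 -> 135
LT 90: heading 135 -> 225
FD 4: (-6,8) -> (-8.828,5.172) [heading=225, draw]
FD 20: (-8.828,5.172) -> (-22.971,-8.971) [heading=225, draw]
FD 16: (-22.971,-8.971) -> (-34.284,-20.284) [heading=225, draw]
LT 45: heading 225 -> 270
FD 14: (-34.284,-20.284) -> (-34.284,-34.284) [heading=270, draw]
LT 98: heading 270 -> 8
FD 3: (-34.284,-34.284) -> (-31.313,-33.867) [heading=8, draw]
LT 66: heading 8 -> 74
Final: pos=(-31.313,-33.867), heading=74, 6 segment(s) drawn

Segment lengths:
  seg 1: (-5,8) -> (-6,8), length = 1
  seg 2: (-6,8) -> (-8.828,5.172), length = 4
  seg 3: (-8.828,5.172) -> (-22.971,-8.971), length = 20
  seg 4: (-22.971,-8.971) -> (-34.284,-20.284), length = 16
  seg 5: (-34.284,-20.284) -> (-34.284,-34.284), length = 14
  seg 6: (-34.284,-34.284) -> (-31.313,-33.867), length = 3
Total = 58

Answer: 58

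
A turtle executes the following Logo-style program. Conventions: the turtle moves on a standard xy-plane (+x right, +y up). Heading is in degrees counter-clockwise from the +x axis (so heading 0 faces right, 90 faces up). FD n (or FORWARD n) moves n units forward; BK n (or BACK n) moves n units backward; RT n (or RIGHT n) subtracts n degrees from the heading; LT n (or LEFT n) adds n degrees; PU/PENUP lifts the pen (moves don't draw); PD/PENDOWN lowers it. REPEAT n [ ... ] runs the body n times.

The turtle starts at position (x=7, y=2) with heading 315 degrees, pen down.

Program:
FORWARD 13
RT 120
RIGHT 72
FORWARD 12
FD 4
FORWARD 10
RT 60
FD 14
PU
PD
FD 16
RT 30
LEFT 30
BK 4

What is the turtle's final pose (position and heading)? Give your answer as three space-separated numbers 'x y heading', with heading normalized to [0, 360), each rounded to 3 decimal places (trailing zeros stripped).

Answer: 13.836 37.779 63

Derivation:
Executing turtle program step by step:
Start: pos=(7,2), heading=315, pen down
FD 13: (7,2) -> (16.192,-7.192) [heading=315, draw]
RT 120: heading 315 -> 195
RT 72: heading 195 -> 123
FD 12: (16.192,-7.192) -> (9.657,2.872) [heading=123, draw]
FD 4: (9.657,2.872) -> (7.478,6.226) [heading=123, draw]
FD 10: (7.478,6.226) -> (2.032,14.613) [heading=123, draw]
RT 60: heading 123 -> 63
FD 14: (2.032,14.613) -> (8.388,27.087) [heading=63, draw]
PU: pen up
PD: pen down
FD 16: (8.388,27.087) -> (15.651,41.343) [heading=63, draw]
RT 30: heading 63 -> 33
LT 30: heading 33 -> 63
BK 4: (15.651,41.343) -> (13.836,37.779) [heading=63, draw]
Final: pos=(13.836,37.779), heading=63, 7 segment(s) drawn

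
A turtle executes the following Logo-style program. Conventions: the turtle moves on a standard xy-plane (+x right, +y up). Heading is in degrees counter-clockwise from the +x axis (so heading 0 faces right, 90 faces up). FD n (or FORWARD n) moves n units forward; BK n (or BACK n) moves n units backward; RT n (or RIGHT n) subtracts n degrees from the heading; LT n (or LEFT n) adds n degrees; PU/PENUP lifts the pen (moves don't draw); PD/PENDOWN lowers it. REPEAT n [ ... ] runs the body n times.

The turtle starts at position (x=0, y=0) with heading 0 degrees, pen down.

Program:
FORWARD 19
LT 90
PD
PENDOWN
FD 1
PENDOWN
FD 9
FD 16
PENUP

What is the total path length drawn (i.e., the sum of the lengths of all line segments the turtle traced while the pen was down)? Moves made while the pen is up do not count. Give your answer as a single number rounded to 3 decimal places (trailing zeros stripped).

Executing turtle program step by step:
Start: pos=(0,0), heading=0, pen down
FD 19: (0,0) -> (19,0) [heading=0, draw]
LT 90: heading 0 -> 90
PD: pen down
PD: pen down
FD 1: (19,0) -> (19,1) [heading=90, draw]
PD: pen down
FD 9: (19,1) -> (19,10) [heading=90, draw]
FD 16: (19,10) -> (19,26) [heading=90, draw]
PU: pen up
Final: pos=(19,26), heading=90, 4 segment(s) drawn

Segment lengths:
  seg 1: (0,0) -> (19,0), length = 19
  seg 2: (19,0) -> (19,1), length = 1
  seg 3: (19,1) -> (19,10), length = 9
  seg 4: (19,10) -> (19,26), length = 16
Total = 45

Answer: 45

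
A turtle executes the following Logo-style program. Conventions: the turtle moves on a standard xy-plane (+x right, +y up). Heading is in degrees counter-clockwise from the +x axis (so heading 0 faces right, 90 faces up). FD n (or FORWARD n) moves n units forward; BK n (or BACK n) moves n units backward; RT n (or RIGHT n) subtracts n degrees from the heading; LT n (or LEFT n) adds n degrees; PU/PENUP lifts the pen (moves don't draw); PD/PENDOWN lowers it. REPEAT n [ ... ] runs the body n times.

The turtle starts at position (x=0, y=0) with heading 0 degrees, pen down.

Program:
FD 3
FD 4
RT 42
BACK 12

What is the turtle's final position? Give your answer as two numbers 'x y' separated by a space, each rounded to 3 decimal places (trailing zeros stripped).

Answer: -1.918 8.03

Derivation:
Executing turtle program step by step:
Start: pos=(0,0), heading=0, pen down
FD 3: (0,0) -> (3,0) [heading=0, draw]
FD 4: (3,0) -> (7,0) [heading=0, draw]
RT 42: heading 0 -> 318
BK 12: (7,0) -> (-1.918,8.03) [heading=318, draw]
Final: pos=(-1.918,8.03), heading=318, 3 segment(s) drawn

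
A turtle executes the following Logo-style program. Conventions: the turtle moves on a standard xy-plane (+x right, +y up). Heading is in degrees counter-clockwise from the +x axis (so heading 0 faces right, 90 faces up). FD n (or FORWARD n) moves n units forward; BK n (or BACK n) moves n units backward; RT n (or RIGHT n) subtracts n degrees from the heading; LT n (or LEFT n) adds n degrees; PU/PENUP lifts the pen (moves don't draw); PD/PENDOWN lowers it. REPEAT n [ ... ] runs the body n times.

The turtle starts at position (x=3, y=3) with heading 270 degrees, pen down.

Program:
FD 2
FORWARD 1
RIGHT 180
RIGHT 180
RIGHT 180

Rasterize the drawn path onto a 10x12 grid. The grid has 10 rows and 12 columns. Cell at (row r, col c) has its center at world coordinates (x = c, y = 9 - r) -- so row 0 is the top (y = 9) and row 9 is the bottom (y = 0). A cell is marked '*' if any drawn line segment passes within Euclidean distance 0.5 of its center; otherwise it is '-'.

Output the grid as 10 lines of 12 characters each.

Segment 0: (3,3) -> (3,1)
Segment 1: (3,1) -> (3,0)

Answer: ------------
------------
------------
------------
------------
------------
---*--------
---*--------
---*--------
---*--------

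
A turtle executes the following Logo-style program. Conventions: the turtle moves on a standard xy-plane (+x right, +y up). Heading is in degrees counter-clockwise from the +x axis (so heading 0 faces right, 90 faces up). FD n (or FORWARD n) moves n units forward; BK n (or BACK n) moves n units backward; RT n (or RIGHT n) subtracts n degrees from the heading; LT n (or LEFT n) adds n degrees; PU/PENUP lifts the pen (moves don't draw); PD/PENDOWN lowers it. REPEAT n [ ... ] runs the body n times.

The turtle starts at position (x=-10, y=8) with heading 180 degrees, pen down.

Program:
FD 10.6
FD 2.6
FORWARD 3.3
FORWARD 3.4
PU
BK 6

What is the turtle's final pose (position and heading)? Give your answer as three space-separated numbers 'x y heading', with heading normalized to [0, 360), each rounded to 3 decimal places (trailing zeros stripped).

Executing turtle program step by step:
Start: pos=(-10,8), heading=180, pen down
FD 10.6: (-10,8) -> (-20.6,8) [heading=180, draw]
FD 2.6: (-20.6,8) -> (-23.2,8) [heading=180, draw]
FD 3.3: (-23.2,8) -> (-26.5,8) [heading=180, draw]
FD 3.4: (-26.5,8) -> (-29.9,8) [heading=180, draw]
PU: pen up
BK 6: (-29.9,8) -> (-23.9,8) [heading=180, move]
Final: pos=(-23.9,8), heading=180, 4 segment(s) drawn

Answer: -23.9 8 180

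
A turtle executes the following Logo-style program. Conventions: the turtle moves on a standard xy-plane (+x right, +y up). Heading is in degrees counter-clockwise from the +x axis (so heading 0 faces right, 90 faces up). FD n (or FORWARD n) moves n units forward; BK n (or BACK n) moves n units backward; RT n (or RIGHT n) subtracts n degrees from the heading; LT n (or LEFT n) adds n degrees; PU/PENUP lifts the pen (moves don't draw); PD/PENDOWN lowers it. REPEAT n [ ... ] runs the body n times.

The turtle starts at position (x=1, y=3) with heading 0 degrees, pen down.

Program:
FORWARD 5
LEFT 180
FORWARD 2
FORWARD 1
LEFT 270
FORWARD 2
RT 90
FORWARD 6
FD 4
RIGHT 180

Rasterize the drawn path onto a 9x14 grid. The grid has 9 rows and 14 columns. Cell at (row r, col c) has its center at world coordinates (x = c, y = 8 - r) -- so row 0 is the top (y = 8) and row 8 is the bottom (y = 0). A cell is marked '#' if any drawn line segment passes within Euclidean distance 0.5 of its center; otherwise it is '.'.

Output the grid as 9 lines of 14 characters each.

Answer: ..............
..............
..............
...###########
...#..........
.######.......
..............
..............
..............

Derivation:
Segment 0: (1,3) -> (6,3)
Segment 1: (6,3) -> (4,3)
Segment 2: (4,3) -> (3,3)
Segment 3: (3,3) -> (3,5)
Segment 4: (3,5) -> (9,5)
Segment 5: (9,5) -> (13,5)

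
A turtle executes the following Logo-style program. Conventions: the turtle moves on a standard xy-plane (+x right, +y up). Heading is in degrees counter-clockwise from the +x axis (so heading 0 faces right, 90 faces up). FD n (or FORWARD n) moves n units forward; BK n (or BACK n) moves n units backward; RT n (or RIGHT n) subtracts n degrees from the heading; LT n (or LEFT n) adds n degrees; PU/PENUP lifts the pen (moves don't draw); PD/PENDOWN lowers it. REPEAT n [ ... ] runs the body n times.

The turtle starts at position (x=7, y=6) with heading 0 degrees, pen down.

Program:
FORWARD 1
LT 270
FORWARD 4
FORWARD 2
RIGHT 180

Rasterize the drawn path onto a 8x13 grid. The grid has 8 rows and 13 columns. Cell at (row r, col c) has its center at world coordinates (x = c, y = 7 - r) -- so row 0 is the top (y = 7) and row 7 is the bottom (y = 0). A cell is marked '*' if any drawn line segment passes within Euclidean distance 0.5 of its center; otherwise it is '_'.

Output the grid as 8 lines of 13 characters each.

Answer: _____________
_______**____
________*____
________*____
________*____
________*____
________*____
________*____

Derivation:
Segment 0: (7,6) -> (8,6)
Segment 1: (8,6) -> (8,2)
Segment 2: (8,2) -> (8,0)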